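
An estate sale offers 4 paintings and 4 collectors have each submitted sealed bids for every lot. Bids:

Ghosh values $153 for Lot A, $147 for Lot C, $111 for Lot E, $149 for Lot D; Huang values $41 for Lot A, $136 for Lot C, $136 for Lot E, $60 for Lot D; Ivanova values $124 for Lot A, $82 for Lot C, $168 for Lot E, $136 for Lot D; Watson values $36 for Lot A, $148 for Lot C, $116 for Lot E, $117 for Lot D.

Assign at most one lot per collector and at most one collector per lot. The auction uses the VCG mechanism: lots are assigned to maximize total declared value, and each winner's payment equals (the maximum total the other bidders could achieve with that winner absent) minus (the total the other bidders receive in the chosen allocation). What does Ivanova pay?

Ivanova pays $31.

Efficient allocation: Ghosh→Lot A ($153), Huang→Lot C ($136), Ivanova→Lot E ($168), Watson→Lot D ($117); total welfare W = $574.
Ivanova receives Lot E at value $168, so the others get W − 168 = $406.
Without Ivanova: best allocation of the remaining 3 bidders over all 4 lots is Ghosh→Lot A ($153), Huang→Lot E ($136), Watson→Lot C ($148), total $437.
VCG payment = (others' best without Ivanova) − (others' welfare with Ivanova) = 437 − 406 = $31.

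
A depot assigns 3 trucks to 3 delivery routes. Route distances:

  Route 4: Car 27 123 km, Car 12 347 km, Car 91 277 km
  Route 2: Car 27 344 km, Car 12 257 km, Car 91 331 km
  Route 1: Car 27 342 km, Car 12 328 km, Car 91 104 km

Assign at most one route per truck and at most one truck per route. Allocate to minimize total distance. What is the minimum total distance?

Minimum total: 484 km

Optimal: Car 27→Route 4 (123 km), Car 12→Route 2 (257 km), Car 91→Route 1 (104 km) — total 123+257+104 = 484 km.
Swapping Car 91↔Car 27 (Car 91→Route 4 277 km, Car 27→Route 1 342 km) adds 392.
Every other assignment is strictly worse.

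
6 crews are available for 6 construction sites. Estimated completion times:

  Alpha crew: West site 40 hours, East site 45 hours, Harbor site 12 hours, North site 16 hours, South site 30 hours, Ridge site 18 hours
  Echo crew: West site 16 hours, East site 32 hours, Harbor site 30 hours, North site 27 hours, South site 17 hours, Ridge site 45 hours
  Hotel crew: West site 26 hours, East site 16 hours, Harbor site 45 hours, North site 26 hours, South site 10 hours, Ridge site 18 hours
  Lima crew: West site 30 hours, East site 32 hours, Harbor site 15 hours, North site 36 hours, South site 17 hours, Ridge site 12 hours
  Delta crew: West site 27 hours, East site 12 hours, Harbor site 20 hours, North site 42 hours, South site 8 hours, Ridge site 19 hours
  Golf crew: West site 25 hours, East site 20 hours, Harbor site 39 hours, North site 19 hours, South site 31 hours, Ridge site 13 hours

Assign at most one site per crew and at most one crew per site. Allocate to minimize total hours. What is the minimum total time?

Minimum total: 81 hours

This is the linear assignment problem.
Optimal: Alpha crew→Harbor site (12 hours), Echo crew→West site (16 hours), Hotel crew→South site (10 hours), Lima crew→Ridge site (12 hours), Delta crew→East site (12 hours), Golf crew→North site (19 hours) — total 12+16+10+12+12+19 = 81 hours.
Min-entry greedy (repeatedly take the single cheapest remaining cell) gives 83 hours, worse by 2.
Next-best assignment: Alpha crew→North site, Echo crew→West site, Hotel crew→South site, Lima crew→Harbor site, Delta crew→East site, Golf crew→Ridge site = 82 hours.
Every other assignment is strictly worse.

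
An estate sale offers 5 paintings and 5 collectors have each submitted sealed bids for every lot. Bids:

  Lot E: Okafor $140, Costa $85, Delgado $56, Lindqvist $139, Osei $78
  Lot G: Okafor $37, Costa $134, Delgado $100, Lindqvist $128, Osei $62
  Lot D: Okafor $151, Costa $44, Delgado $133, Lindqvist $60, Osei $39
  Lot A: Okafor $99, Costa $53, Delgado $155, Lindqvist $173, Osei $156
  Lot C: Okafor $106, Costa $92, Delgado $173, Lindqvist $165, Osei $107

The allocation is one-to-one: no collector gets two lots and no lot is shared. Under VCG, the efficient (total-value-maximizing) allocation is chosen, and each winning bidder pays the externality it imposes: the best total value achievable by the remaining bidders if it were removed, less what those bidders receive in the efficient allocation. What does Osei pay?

Osei pays $34.

Efficient allocation: Okafor→Lot D ($151), Costa→Lot G ($134), Delgado→Lot C ($173), Lindqvist→Lot E ($139), Osei→Lot A ($156); total welfare W = $753.
Osei receives Lot A at value $156, so the others get W − 156 = $597.
Without Osei: best allocation of the remaining 4 bidders over all 5 lots is Okafor→Lot D ($151), Costa→Lot G ($134), Delgado→Lot C ($173), Lindqvist→Lot A ($173), total $631.
VCG payment = (others' best without Osei) − (others' welfare with Osei) = 631 − 597 = $34.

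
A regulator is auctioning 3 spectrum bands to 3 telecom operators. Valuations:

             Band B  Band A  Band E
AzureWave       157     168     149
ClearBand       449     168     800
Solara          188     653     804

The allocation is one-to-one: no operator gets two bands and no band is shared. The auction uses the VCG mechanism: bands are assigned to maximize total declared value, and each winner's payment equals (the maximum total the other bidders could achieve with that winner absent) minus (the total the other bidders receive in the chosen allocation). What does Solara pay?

Efficient allocation: AzureWave→Band B ($157M), ClearBand→Band E ($800M), Solara→Band A ($653M); total welfare W = $1610M.
Solara receives Band A at value $653M, so the others get W − 653 = $957M.
Without Solara: best allocation of the remaining 2 bidders over all 3 bands is AzureWave→Band A ($168M), ClearBand→Band E ($800M), total $968M.
VCG payment = (others' best without Solara) − (others' welfare with Solara) = 968 − 957 = $11M.

Solara pays $11M.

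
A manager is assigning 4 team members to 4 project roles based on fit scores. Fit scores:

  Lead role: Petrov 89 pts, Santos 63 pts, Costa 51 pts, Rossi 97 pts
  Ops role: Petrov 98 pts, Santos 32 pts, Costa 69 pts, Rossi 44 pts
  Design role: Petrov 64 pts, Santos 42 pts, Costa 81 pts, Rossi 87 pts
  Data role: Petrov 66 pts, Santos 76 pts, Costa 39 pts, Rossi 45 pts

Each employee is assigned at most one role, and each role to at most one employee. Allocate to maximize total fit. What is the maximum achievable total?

Max total: 352 pts

Treat this as an assignment problem: match each employee to one role.
Optimal: Petrov→Ops role (98 pts), Santos→Data role (76 pts), Costa→Design role (81 pts), Rossi→Lead role (97 pts) — total 98+76+81+97 = 352 pts.
Checked against all permutations: 352 pts is optimal.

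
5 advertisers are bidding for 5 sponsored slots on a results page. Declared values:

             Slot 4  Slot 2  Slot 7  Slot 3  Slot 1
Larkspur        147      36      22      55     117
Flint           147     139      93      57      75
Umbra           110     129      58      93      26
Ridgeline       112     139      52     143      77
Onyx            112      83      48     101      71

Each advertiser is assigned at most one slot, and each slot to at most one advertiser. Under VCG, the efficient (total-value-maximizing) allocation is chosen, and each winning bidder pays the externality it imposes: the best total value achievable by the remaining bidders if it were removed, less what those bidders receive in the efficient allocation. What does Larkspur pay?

Efficient allocation: Larkspur→Slot 1 ($117), Flint→Slot 7 ($93), Umbra→Slot 2 ($129), Ridgeline→Slot 3 ($143), Onyx→Slot 4 ($112); total welfare W = $594.
Larkspur receives Slot 1 at value $117, so the others get W − 117 = $477.
Without Larkspur: best allocation of the remaining 4 bidders over all 5 slots is Flint→Slot 4 ($147), Umbra→Slot 2 ($129), Ridgeline→Slot 3 ($143), Onyx→Slot 1 ($71), total $490.
VCG payment = (others' best without Larkspur) − (others' welfare with Larkspur) = 490 − 477 = $13.

Larkspur pays $13.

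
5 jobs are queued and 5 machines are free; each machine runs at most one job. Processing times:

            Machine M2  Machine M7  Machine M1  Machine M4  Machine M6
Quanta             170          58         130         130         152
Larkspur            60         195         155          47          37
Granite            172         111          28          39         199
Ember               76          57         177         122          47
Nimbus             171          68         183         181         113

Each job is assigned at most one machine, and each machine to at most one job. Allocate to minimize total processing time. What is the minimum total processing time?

Minimum total: 322 min

This is a one-to-one assignment (minimum-cost bipartite matching).
Optimal: Quanta→Machine M7 (58 min), Larkspur→Machine M4 (47 min), Granite→Machine M1 (28 min), Ember→Machine M2 (76 min), Nimbus→Machine M6 (113 min) — total 58+47+28+76+113 = 322 min.
Column-greedy (each machine in turn goes to its cheapest remaining job) gives 388 min, worse by 66.
Swapping Granite↔Larkspur (Granite→Machine M4 39 min, Larkspur→Machine M1 155 min) adds 119.
Every other assignment is strictly worse.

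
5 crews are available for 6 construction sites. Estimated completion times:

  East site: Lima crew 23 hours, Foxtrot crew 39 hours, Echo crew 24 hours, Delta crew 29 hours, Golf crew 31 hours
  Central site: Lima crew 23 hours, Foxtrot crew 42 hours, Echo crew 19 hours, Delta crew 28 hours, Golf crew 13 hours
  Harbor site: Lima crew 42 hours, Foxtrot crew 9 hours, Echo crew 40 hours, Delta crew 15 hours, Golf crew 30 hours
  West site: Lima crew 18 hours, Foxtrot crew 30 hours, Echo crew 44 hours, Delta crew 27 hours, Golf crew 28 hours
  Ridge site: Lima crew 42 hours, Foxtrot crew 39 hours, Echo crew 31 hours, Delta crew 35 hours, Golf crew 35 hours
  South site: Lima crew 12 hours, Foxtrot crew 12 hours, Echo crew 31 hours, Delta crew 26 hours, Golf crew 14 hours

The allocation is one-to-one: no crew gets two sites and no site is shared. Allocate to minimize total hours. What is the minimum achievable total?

Optimal: Lima crew→West site (18 hours), Foxtrot crew→South site (12 hours), Echo crew→East site (24 hours), Delta crew→Harbor site (15 hours), Golf crew→Central site (13 hours) — total 18+12+24+15+13 = 82 hours.
Row-greedy (each crew in turn takes its cheapest remaining site) gives 98 hours, worse by 16.
Next-best assignment: Lima crew→South site, Foxtrot crew→Harbor site, Echo crew→East site, Delta crew→West site, Golf crew→Central site = 85 hours.
Swapping Lima crew↔Echo crew (Lima crew→East site 23 hours, Echo crew→West site 44 hours) adds 25.
Checked against all permutations: 82 hours is optimal.

Minimum total: 82 hours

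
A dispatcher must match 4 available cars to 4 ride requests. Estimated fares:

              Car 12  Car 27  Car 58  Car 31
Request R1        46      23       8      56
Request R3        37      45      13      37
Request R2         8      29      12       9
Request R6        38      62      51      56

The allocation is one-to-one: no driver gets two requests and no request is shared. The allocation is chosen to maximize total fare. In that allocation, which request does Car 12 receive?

Car 12 receives Request R3.

Optimal: Car 12→Request R3 ($37), Car 27→Request R2 ($29), Car 58→Request R6 ($51), Car 31→Request R1 ($56) — total 37+29+51+56 = $173.
Next-best assignment: Car 12→Request R3, Car 27→Request R6, Car 58→Request R2, Car 31→Request R1 = $167.
No other one-to-one assignment exceeds $173.
Car 12's own top request is Request R1 ($46), but forcing Car 12→Request R1 and reassigning the rest optimally gives only $163 — worse by 10.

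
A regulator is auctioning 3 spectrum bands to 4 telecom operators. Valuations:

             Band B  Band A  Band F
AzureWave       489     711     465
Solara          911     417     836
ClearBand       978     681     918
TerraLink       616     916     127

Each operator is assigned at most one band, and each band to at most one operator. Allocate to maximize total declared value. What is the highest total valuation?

Optimal: Solara→Band B ($911M), TerraLink→Band A ($916M), ClearBand→Band F ($918M) — total 911+916+918 = $2745M.

Maximum total: $2745M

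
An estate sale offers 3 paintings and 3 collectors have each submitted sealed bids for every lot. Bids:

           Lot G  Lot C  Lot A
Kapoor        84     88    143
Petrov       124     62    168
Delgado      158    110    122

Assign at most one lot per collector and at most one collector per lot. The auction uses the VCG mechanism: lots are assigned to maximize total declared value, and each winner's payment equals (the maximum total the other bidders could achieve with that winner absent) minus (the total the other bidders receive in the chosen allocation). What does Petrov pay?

Efficient allocation: Kapoor→Lot C ($88), Petrov→Lot A ($168), Delgado→Lot G ($158); total welfare W = $414.
Petrov receives Lot A at value $168, so the others get W − 168 = $246.
Without Petrov: best allocation of the remaining 2 bidders over all 3 lots is Kapoor→Lot A ($143), Delgado→Lot G ($158), total $301.
VCG payment = (others' best without Petrov) − (others' welfare with Petrov) = 301 − 246 = $55.

Petrov pays $55.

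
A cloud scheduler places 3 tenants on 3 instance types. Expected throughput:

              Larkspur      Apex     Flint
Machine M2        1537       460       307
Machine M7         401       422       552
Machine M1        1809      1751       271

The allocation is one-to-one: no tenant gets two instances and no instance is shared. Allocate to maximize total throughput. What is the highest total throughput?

Maximum total: 3840 ops/s

This is a one-to-one assignment (maximum-weight bipartite matching).
Optimal: Larkspur→Machine M2 (1537 ops/s), Apex→Machine M1 (1751 ops/s), Flint→Machine M7 (552 ops/s) — total 1537+1751+552 = 3840 ops/s.
Row-greedy (each tenant in turn takes its best remaining instance) gives 2821 ops/s, worse by 1019.
Next-best assignment: Larkspur→Machine M1, Apex→Machine M2, Flint→Machine M7 = 2821 ops/s.
Swapping Apex↔Flint (Apex→Machine M7 422 ops/s, Flint→Machine M1 271 ops/s) loses 1610.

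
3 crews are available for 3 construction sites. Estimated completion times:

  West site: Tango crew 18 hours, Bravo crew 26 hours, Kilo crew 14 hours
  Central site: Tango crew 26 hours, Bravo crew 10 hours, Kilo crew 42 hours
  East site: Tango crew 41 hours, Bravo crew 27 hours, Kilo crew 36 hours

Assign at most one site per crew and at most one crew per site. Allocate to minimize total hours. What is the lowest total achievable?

Optimal: Tango crew→West site (18 hours), Bravo crew→Central site (10 hours), Kilo crew→East site (36 hours) — total 18+10+36 = 64 hours.
Min-entry greedy (repeatedly take the single cheapest remaining cell) gives 65 hours, worse by 1.
Next-best assignment: Tango crew→East site, Bravo crew→Central site, Kilo crew→West site = 65 hours.
No other one-to-one assignment undercuts 64 hours.

Min total: 64 hours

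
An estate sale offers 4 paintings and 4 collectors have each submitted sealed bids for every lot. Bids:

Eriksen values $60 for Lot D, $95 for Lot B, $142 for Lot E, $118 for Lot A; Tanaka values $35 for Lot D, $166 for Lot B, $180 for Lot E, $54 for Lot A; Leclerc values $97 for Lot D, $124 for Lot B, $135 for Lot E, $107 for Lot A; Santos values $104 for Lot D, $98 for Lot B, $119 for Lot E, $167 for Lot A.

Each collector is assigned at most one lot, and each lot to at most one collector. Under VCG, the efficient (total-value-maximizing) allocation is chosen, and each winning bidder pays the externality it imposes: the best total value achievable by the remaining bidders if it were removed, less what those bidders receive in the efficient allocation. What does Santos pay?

Efficient allocation: Eriksen→Lot E ($142), Tanaka→Lot B ($166), Leclerc→Lot D ($97), Santos→Lot A ($167); total welfare W = $572.
Santos receives Lot A at value $167, so the others get W − 167 = $405.
Without Santos: best allocation of the remaining 3 bidders over all 4 lots is Eriksen→Lot A ($118), Tanaka→Lot E ($180), Leclerc→Lot B ($124), total $422.
VCG payment = (others' best without Santos) − (others' welfare with Santos) = 422 − 405 = $17.

Santos pays $17.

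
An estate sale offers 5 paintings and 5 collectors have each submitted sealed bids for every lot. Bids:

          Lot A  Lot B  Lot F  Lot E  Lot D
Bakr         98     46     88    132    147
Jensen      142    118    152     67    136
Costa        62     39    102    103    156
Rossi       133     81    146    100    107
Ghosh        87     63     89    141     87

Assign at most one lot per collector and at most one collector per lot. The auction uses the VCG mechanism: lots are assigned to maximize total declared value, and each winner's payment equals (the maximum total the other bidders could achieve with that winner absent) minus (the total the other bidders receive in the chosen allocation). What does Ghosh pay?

Ghosh pays $58.

Efficient allocation: Bakr→Lot A ($98), Jensen→Lot B ($118), Costa→Lot D ($156), Rossi→Lot F ($146), Ghosh→Lot E ($141); total welfare W = $659.
Ghosh receives Lot E at value $141, so the others get W − 141 = $518.
Without Ghosh: best allocation of the remaining 4 bidders over all 5 lots is Bakr→Lot E ($132), Jensen→Lot A ($142), Costa→Lot D ($156), Rossi→Lot F ($146), total $576.
VCG payment = (others' best without Ghosh) − (others' welfare with Ghosh) = 576 − 518 = $58.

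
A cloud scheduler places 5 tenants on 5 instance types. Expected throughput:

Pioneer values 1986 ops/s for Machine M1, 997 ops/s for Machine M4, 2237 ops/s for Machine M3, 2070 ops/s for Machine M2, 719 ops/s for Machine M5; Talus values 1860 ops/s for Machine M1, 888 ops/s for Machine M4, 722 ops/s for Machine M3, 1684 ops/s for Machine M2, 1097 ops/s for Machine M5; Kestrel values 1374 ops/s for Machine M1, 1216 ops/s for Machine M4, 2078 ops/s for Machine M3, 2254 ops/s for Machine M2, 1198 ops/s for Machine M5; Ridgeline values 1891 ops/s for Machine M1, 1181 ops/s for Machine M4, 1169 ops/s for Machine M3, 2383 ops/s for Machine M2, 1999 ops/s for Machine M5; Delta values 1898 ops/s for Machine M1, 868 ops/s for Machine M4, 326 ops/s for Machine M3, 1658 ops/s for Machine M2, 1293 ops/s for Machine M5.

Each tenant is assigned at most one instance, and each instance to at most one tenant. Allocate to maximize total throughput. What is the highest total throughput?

Max total: 9276 ops/s

Optimal: Pioneer→Machine M3 (2237 ops/s), Talus→Machine M4 (888 ops/s), Kestrel→Machine M2 (2254 ops/s), Ridgeline→Machine M5 (1999 ops/s), Delta→Machine M1 (1898 ops/s) — total 2237+888+2254+1999+1898 = 9276 ops/s.
Row-greedy (each tenant in turn takes its best remaining instance) gives 9218 ops/s, worse by 58.
Next-best assignment: Pioneer→Machine M3, Talus→Machine M1, Kestrel→Machine M2, Ridgeline→Machine M5, Delta→Machine M4 = 9218 ops/s.
Checked against all permutations: 9276 ops/s is optimal.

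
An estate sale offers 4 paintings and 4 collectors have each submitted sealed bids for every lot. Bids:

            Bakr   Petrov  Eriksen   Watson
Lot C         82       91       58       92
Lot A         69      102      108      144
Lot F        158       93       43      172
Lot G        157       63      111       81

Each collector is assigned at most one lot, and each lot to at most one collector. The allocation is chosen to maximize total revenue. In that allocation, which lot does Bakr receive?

Bakr receives Lot G.

This is a one-to-one assignment (maximum-weight bipartite matching).
Optimal: Bakr→Lot G ($157), Petrov→Lot C ($91), Eriksen→Lot A ($108), Watson→Lot F ($172) — total 157+91+108+172 = $528.
Row-greedy (each collector in turn takes its best remaining lot) gives $463, worse by 65.
No other one-to-one assignment exceeds $528.
Bakr's own top lot is Lot F ($158), but forcing Bakr→Lot F and reassigning the rest optimally gives only $504 — worse by 24.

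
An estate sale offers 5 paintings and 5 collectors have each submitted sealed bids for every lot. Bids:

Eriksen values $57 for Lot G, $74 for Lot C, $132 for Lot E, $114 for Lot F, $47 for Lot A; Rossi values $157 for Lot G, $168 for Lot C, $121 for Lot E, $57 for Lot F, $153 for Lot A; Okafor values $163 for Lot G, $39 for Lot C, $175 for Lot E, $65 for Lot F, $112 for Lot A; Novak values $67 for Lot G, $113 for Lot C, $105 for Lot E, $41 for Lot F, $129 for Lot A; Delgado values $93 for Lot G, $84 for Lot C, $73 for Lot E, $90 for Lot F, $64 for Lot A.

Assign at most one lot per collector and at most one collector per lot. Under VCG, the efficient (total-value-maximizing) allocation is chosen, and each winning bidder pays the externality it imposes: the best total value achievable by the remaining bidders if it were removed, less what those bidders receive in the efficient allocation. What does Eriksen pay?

Eriksen pays $15.

Efficient allocation: Eriksen→Lot E ($132), Rossi→Lot C ($168), Okafor→Lot G ($163), Novak→Lot A ($129), Delgado→Lot F ($90); total welfare W = $682.
Eriksen receives Lot E at value $132, so the others get W − 132 = $550.
Without Eriksen: best allocation of the remaining 4 bidders over all 5 lots is Rossi→Lot C ($168), Okafor→Lot E ($175), Novak→Lot A ($129), Delgado→Lot G ($93), total $565.
VCG payment = (others' best without Eriksen) − (others' welfare with Eriksen) = 565 − 550 = $15.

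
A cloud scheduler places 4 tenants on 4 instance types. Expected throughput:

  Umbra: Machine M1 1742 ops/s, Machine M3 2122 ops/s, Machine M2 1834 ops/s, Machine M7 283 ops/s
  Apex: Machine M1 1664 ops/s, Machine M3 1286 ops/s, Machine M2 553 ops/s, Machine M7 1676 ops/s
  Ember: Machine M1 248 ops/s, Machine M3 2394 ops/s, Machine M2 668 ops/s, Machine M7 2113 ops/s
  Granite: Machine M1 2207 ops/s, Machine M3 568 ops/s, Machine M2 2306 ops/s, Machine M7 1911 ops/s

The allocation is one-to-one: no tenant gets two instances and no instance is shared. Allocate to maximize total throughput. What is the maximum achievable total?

Maximum total: 8205 ops/s

Optimal: Umbra→Machine M3 (2122 ops/s), Apex→Machine M1 (1664 ops/s), Ember→Machine M7 (2113 ops/s), Granite→Machine M2 (2306 ops/s) — total 2122+1664+2113+2306 = 8205 ops/s.
Next-best assignment: Umbra→Machine M1, Apex→Machine M7, Ember→Machine M3, Granite→Machine M2 = 8118 ops/s.
Swapping Apex↔Granite (Apex→Machine M2 553 ops/s, Granite→Machine M1 2207 ops/s) loses 1210.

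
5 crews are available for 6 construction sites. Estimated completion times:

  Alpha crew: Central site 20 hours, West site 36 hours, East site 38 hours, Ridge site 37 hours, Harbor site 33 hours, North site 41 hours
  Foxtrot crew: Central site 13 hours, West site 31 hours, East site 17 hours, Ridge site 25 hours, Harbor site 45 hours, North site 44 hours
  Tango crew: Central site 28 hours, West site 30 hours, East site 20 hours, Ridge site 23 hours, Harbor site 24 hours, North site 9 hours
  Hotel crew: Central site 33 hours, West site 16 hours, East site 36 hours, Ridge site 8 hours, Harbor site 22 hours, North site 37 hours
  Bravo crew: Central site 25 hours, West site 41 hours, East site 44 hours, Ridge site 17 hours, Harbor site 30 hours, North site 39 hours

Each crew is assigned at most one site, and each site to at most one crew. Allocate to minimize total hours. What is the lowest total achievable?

Optimal: Alpha crew→Central site (20 hours), Foxtrot crew→East site (17 hours), Tango crew→North site (9 hours), Hotel crew→West site (16 hours), Bravo crew→Ridge site (17 hours) — total 20+17+9+16+17 = 79 hours.
Column-greedy (each site in turn goes to its cheapest remaining crew) gives 99 hours, worse by 20.

Minimum total: 79 hours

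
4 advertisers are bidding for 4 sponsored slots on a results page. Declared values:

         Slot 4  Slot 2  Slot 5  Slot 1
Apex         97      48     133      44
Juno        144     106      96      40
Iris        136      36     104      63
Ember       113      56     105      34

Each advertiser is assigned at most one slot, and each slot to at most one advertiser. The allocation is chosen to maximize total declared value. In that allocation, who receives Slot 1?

Treat this as an assignment problem: match each advertiser to one slot.
Optimal: Apex→Slot 5 ($133), Juno→Slot 2 ($106), Iris→Slot 1 ($63), Ember→Slot 4 ($113) — total 133+106+63+113 = $415.
Next-best assignment: Apex→Slot 5, Juno→Slot 2, Iris→Slot 4, Ember→Slot 1 = $409.
Checked against all permutations: $415 is optimal.
Iris's own top slot is Slot 4 ($136), but forcing Iris→Slot 4 and reassigning the rest optimally gives only $409 — worse by 6.

Iris receives Slot 1.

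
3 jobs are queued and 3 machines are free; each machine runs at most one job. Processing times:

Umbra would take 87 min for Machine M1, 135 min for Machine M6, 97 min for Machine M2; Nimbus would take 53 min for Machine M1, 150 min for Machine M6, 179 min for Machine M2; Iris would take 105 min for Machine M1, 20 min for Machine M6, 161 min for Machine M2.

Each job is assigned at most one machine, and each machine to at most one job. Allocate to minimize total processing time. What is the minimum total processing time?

Minimum total: 170 min

Treat this as an assignment problem: match each job to one machine.
Optimal: Umbra→Machine M2 (97 min), Nimbus→Machine M1 (53 min), Iris→Machine M6 (20 min) — total 97+53+20 = 170 min.
Next-best assignment: Umbra→Machine M1, Nimbus→Machine M2, Iris→Machine M6 = 286 min.
Swapping Iris↔Nimbus (Iris→Machine M1 105 min, Nimbus→Machine M6 150 min) adds 182.
Checked against all permutations: 170 min is optimal.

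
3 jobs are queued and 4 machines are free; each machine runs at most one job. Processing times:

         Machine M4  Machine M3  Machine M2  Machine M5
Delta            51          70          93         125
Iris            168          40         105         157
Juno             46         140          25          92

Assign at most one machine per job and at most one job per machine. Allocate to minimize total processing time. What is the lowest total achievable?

This is a one-to-one assignment (minimum-cost bipartite matching).
Optimal: Delta→Machine M4 (51 min), Iris→Machine M3 (40 min), Juno→Machine M2 (25 min) — total 51+40+25 = 116 min.
Column-greedy (each machine in turn goes to its cheapest remaining job) gives 179 min, worse by 63.
Swapping Delta↔Iris (Delta→Machine M3 70 min, Iris→Machine M4 168 min) adds 147.

Minimum total: 116 min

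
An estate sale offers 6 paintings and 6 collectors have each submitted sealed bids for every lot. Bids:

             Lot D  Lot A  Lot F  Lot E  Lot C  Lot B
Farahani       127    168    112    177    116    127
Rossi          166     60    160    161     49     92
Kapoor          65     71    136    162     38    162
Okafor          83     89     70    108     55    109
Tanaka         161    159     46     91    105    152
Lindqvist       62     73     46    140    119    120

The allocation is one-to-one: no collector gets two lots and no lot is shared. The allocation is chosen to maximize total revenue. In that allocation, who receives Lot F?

Optimal: Farahani→Lot A ($168), Rossi→Lot F ($160), Kapoor→Lot E ($162), Okafor→Lot B ($109), Tanaka→Lot D ($161), Lindqvist→Lot C ($119) — total 168+160+162+109+161+119 = $879.
Row-greedy (each collector in turn takes its best remaining lot) gives $745, worse by 134.
Next-best assignment: Farahani→Lot A, Rossi→Lot F, Kapoor→Lot B, Okafor→Lot E, Tanaka→Lot D, Lindqvist→Lot C = $878.
No other one-to-one assignment exceeds $879.
Rossi's own top lot is Lot D ($166), but forcing Rossi→Lot D and reassigning the rest optimally gives only $866 — worse by 13.

Rossi receives Lot F.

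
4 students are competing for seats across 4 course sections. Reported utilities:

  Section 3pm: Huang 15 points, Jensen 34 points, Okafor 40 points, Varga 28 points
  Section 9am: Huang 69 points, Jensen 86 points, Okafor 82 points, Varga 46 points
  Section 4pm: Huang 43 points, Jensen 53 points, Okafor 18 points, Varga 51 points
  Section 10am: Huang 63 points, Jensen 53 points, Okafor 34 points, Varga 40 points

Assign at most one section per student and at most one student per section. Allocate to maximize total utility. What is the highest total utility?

Optimal: Huang→Section 10am (63 points), Jensen→Section 9am (86 points), Okafor→Section 3pm (40 points), Varga→Section 4pm (51 points) — total 63+86+40+51 = 240 points.
Swapping Okafor↔Jensen (Okafor→Section 9am 82 points, Jensen→Section 3pm 34 points) loses 10.

Maximum total: 240 points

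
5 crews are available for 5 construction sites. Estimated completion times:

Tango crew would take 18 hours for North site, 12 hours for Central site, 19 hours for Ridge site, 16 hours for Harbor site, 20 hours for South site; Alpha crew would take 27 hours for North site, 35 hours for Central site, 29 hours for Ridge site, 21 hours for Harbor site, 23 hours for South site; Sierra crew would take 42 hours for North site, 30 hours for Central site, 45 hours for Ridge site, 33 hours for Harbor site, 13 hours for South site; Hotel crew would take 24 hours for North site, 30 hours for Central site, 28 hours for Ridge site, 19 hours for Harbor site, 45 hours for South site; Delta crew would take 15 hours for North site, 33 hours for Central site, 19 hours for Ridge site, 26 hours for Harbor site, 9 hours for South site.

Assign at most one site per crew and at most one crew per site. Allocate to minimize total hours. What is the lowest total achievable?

Minimum total: 88 hours

Optimal: Tango crew→Central site (12 hours), Alpha crew→Ridge site (29 hours), Sierra crew→South site (13 hours), Hotel crew→Harbor site (19 hours), Delta crew→North site (15 hours) — total 12+29+13+19+15 = 88 hours.
Column-greedy (each site in turn goes to its cheapest remaining crew) gives 89 hours, worse by 1.
Swapping Delta crew↔Sierra crew (Delta crew→South site 9 hours, Sierra crew→North site 42 hours) adds 23.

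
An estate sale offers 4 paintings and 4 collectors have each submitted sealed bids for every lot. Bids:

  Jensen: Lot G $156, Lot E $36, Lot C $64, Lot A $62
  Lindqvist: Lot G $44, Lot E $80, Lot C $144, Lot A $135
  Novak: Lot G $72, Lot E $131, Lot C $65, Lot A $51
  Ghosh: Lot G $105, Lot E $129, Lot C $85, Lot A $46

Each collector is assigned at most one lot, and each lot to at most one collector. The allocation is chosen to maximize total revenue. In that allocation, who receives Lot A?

Lindqvist receives Lot A.

Optimal: Jensen→Lot G ($156), Lindqvist→Lot A ($135), Novak→Lot E ($131), Ghosh→Lot C ($85) — total 156+135+131+85 = $507.
Column-greedy (each lot in turn goes to its best remaining collector) gives $477, worse by 30.
Lindqvist's own top lot is Lot C ($144), but forcing Lindqvist→Lot C and reassigning the rest optimally gives only $480 — worse by 27.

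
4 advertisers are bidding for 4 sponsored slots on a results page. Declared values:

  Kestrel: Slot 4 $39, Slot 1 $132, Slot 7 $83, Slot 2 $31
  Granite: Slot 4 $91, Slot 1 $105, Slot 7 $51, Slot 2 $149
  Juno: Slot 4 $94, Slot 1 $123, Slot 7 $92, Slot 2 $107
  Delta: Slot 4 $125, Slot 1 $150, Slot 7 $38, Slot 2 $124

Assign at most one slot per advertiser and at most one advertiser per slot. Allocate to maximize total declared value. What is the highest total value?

Optimal: Kestrel→Slot 1 ($132), Granite→Slot 2 ($149), Juno→Slot 7 ($92), Delta→Slot 4 ($125) — total 132+149+92+125 = $498.
Next-best assignment: Kestrel→Slot 7, Granite→Slot 2, Juno→Slot 1, Delta→Slot 4 = $480.
Swapping Kestrel↔Juno (Kestrel→Slot 7 $83, Juno→Slot 1 $123) loses 18.

Maximum total: $498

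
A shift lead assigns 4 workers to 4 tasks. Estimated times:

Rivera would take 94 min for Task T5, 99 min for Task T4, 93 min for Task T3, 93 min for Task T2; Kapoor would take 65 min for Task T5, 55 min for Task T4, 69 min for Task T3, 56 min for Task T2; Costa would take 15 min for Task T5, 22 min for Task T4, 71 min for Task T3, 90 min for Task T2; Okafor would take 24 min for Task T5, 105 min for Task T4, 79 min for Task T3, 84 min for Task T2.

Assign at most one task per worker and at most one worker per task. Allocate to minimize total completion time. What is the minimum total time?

This is a one-to-one assignment (minimum-cost bipartite matching).
Optimal: Rivera→Task T3 (93 min), Kapoor→Task T2 (56 min), Costa→Task T4 (22 min), Okafor→Task T5 (24 min) — total 93+56+22+24 = 195 min.
Column-greedy (each task in turn goes to its cheapest remaining worker) gives 242 min, worse by 47.

Min total: 195 min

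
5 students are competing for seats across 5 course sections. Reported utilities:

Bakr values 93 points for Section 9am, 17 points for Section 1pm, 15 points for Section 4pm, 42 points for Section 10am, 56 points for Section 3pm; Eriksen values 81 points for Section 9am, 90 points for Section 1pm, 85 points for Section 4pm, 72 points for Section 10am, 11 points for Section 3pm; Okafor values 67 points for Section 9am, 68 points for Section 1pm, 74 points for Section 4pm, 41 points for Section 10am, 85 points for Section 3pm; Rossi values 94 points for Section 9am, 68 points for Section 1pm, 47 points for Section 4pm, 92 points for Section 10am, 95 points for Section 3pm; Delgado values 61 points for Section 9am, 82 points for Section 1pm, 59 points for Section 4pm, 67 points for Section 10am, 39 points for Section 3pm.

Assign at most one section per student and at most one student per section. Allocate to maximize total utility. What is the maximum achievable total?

This is a one-to-one assignment (maximum-weight bipartite matching).
Optimal: Bakr→Section 9am (93 points), Eriksen→Section 4pm (85 points), Okafor→Section 3pm (85 points), Rossi→Section 10am (92 points), Delgado→Section 1pm (82 points) — total 93+85+85+92+82 = 437 points.
Row-greedy (each student in turn takes its best remaining section) gives 419 points, worse by 18.

Maximum total: 437 points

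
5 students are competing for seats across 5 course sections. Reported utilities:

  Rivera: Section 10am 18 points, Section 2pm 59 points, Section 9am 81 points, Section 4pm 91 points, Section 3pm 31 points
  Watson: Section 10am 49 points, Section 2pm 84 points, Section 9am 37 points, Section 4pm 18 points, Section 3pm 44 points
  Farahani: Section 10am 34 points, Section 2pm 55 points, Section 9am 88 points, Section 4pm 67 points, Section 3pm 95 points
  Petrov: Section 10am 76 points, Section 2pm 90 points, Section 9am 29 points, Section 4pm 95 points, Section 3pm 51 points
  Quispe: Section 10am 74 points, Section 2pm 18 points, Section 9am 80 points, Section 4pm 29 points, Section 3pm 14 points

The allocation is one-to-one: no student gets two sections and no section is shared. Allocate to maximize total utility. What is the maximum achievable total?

Treat this as an assignment problem: match each student to one section.
Optimal: Rivera→Section 9am (81 points), Watson→Section 2pm (84 points), Farahani→Section 3pm (95 points), Petrov→Section 4pm (95 points), Quispe→Section 10am (74 points) — total 81+84+95+95+74 = 429 points.
Checked against all permutations: 429 points is optimal.

Max total: 429 points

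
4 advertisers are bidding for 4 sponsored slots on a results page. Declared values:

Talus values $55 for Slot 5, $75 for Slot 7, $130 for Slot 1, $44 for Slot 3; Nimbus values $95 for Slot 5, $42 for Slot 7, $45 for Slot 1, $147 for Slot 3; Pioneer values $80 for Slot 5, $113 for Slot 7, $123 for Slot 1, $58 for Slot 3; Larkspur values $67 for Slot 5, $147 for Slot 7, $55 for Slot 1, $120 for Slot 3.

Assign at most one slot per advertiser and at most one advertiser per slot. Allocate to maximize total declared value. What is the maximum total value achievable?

Optimal: Talus→Slot 1 ($130), Nimbus→Slot 3 ($147), Pioneer→Slot 5 ($80), Larkspur→Slot 7 ($147) — total 130+147+80+147 = $504.
Row-greedy (each advertiser in turn takes its best remaining slot) gives $457, worse by 47.
Next-best assignment: Talus→Slot 5, Nimbus→Slot 3, Pioneer→Slot 1, Larkspur→Slot 7 = $472.
Checked against all permutations: $504 is optimal.

Max total: $504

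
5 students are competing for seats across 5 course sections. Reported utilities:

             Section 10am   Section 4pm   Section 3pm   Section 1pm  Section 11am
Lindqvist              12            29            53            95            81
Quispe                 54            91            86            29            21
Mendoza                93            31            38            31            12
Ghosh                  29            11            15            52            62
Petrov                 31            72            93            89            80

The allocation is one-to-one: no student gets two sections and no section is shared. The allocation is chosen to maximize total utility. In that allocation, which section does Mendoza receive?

This is the linear assignment problem.
Optimal: Lindqvist→Section 1pm (95 points), Quispe→Section 4pm (91 points), Mendoza→Section 10am (93 points), Ghosh→Section 11am (62 points), Petrov→Section 3pm (93 points) — total 95+91+93+62+93 = 434 points.
Next-best assignment: Lindqvist→Section 11am, Quispe→Section 4pm, Mendoza→Section 10am, Ghosh→Section 1pm, Petrov→Section 3pm = 410 points.
Swapping Quispe↔Mendoza (Quispe→Section 10am 54 points, Mendoza→Section 4pm 31 points) loses 99.
No other one-to-one assignment exceeds 434 points.

Mendoza receives Section 10am.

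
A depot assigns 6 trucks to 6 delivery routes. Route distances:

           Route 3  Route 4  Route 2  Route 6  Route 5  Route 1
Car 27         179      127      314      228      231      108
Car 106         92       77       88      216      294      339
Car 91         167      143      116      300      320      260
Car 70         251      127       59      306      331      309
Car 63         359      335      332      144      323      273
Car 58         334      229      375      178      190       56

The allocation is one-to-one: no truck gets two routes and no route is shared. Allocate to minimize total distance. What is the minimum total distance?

Optimal: Car 27→Route 5 (231 km), Car 106→Route 3 (92 km), Car 91→Route 4 (143 km), Car 70→Route 2 (59 km), Car 63→Route 6 (144 km), Car 58→Route 1 (56 km) — total 231+92+143+59+144+56 = 725 km.
Row-greedy (each truck in turn takes its cheapest remaining route) gives 886 km, worse by 161.
Swapping Car 63↔Car 91 (Car 63→Route 4 335 km, Car 91→Route 6 300 km) adds 348.
No other one-to-one assignment undercuts 725 km.

Min total: 725 km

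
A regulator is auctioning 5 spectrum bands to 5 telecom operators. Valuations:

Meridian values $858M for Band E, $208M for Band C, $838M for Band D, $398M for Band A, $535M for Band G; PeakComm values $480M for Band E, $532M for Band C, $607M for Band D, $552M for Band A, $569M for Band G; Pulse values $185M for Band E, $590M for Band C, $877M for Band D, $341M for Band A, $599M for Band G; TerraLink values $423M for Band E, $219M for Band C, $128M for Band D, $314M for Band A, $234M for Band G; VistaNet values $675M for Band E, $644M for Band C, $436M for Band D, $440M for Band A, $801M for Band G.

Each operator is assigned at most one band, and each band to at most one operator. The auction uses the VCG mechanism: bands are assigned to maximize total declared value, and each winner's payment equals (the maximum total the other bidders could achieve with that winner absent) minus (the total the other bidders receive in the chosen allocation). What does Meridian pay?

Meridian pays $129M.

Efficient allocation: Meridian→Band E ($858M), PeakComm→Band C ($532M), Pulse→Band D ($877M), TerraLink→Band A ($314M), VistaNet→Band G ($801M); total welfare W = $3382M.
Meridian receives Band E at value $858M, so the others get W − 858 = $2524M.
Without Meridian: best allocation of the remaining 4 bidders over all 5 bands is PeakComm→Band A ($552M), Pulse→Band D ($877M), TerraLink→Band E ($423M), VistaNet→Band G ($801M), total $2653M.
VCG payment = (others' best without Meridian) − (others' welfare with Meridian) = 2653 − 2524 = $129M.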